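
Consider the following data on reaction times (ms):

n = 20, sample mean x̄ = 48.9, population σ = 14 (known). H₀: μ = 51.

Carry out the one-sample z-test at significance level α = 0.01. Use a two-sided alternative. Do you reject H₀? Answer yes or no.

reject H₀: no

SE = σ/√n = 14/√20 = 3.1305
z = (x̄−μ₀)/SE = (48.9−51)/3.1305 = -0.6708
p-value (two-sided) = 0.50233
At α=0.01: p ≥ α → fail to reject H₀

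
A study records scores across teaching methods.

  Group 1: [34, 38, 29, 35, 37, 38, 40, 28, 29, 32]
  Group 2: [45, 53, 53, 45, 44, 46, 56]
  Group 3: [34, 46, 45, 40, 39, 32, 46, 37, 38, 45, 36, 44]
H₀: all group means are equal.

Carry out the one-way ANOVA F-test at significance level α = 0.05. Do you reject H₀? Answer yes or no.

reject H₀: yes

Group means [34.00, 48.86, 40.17], grand mean 40.138
SSB = Σnᵢ(x̄ᵢ−x̄)² = 908.924; SSW = ΣΣ(x−x̄ᵢ)² = 582.524
MSB = 908.924/2 = 454.4622; MSW = 582.524/26 = 22.4048
F = MSB/MSW = 20.2842
df = (2, 26)
p-value (upper-tail) = 0.00000
At α=0.05: p < α → reject H₀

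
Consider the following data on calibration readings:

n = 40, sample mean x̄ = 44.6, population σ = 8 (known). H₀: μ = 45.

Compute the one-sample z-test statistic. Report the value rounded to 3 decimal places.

test statistic = -0.316

SE = σ/√n = 8/√40 = 1.2649
z = (x̄−μ₀)/SE = (44.6−45)/1.2649 = -0.3162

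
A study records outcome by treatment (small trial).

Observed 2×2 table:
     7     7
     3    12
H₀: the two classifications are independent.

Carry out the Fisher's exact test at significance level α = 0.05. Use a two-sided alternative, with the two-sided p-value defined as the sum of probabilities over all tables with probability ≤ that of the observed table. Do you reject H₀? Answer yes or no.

reject H₀: no

Margins: r₁=14, r₂=15, c₁=10, c₂=19, n=29
p_obs = C(14,7)·C(15,3)/C(29,10); sum pmf over tables with pmf ≤ p_obs
p-value (two-sided) = 0.12814
At α=0.05: p ≥ α → fail to reject H₀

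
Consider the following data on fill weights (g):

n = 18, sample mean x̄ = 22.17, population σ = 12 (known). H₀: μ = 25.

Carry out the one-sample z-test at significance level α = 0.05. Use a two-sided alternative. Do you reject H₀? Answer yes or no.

SE = σ/√n = 12/√18 = 2.8284
z = (x̄−μ₀)/SE = (22.17−25)/2.8284 = -1.0006
p-value (two-sided) = 0.31704
At α=0.05: p ≥ α → fail to reject H₀

reject H₀: no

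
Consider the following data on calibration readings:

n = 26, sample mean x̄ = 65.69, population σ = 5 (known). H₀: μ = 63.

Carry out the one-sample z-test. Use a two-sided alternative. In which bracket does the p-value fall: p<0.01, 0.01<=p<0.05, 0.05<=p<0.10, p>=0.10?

p-value bracket: p<0.01

SE = σ/√n = 5/√26 = 0.9806
z = (x̄−μ₀)/SE = (65.69−63)/0.9806 = 2.7433
p-value (two-sided) = 0.00608
→ bracket: p<0.01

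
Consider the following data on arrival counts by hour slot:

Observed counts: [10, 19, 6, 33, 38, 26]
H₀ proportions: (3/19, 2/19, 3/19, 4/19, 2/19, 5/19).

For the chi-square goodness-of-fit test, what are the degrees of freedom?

df = k − 1 = 6 − 1 = 5

degrees of freedom = 5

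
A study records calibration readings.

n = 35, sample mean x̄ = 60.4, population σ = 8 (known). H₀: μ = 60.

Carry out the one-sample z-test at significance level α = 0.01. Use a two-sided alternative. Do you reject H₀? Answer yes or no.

SE = σ/√n = 8/√35 = 1.3522
z = (x̄−μ₀)/SE = (60.4−60)/1.3522 = 0.2958
p-value (two-sided) = 0.76738
At α=0.01: p ≥ α → fail to reject H₀

reject H₀: no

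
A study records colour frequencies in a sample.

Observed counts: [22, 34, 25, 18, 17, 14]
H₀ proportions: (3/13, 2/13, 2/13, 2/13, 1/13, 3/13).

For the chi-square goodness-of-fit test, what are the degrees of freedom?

degrees of freedom = 5

df = k − 1 = 6 − 1 = 5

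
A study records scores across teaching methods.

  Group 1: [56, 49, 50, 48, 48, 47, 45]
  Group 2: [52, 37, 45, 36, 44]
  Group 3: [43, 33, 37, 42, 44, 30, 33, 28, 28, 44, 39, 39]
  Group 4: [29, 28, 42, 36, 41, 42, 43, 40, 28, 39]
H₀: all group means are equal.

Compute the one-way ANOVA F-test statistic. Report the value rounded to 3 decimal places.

Group means [49.00, 42.80, 36.67, 36.80], grand mean 40.147
SSB = Σnᵢ(x̄ᵢ−x̄)² = 841.198; SSW = ΣΣ(x−x̄ᵢ)² = 993.067
MSB = 841.198/3 = 280.3993; MSW = 993.067/30 = 33.1022
F = MSB/MSW = 8.4707
df = (3, 30)

test statistic = 8.471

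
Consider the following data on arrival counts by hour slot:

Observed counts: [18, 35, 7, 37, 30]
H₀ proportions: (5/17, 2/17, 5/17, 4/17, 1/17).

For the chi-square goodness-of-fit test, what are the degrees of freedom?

degrees of freedom = 4

df = k − 1 = 5 − 1 = 4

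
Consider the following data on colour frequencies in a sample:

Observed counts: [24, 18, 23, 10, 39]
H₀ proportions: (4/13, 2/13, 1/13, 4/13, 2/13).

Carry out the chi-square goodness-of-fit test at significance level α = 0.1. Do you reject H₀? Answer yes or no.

n = 114; E_i = n·p_i = [35.08, 17.54, 8.77, 35.08, 17.54]
χ² = (24−35.08)²/35.08 + (18−17.54)²/17.54 + (23−8.77)²/8.77 + (10−35.08)²/35.08 + (39−17.54)²/17.54 = 70.7939
df = 4
p-value (upper-tail) = 0.00000
At α=0.1: p < α → reject H₀

reject H₀: yes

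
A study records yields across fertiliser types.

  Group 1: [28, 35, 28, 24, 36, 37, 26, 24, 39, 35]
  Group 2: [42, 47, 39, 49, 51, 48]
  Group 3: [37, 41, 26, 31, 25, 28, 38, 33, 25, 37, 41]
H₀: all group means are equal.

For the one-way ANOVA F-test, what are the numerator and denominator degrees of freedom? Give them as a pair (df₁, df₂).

k = 3 groups, N = 27 total
df = (k−1, N−k) = (3−1, 27−3) = (2, 24)

degrees of freedom = [2, 24]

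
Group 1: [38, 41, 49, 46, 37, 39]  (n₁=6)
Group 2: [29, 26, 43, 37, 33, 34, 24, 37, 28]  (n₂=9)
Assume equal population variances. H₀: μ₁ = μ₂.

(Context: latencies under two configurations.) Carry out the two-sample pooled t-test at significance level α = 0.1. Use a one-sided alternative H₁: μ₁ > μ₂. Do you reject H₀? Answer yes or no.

x̄₁=41.667, s₁=4.803, n₁=6
x̄₂=32.333, s₂=6.124, n₂=9
s_p² = [5·4.803² + 8·6.124²]/13 = 31.9487
SE = √(s_p²·(1/6+1/9)) = 2.9790
t = (41.667−32.333)/2.9790 = 3.1330
df = 13
p-value (one-sided, H₁ greater) = 0.00396
At α=0.1: p < α → reject H₀

reject H₀: yes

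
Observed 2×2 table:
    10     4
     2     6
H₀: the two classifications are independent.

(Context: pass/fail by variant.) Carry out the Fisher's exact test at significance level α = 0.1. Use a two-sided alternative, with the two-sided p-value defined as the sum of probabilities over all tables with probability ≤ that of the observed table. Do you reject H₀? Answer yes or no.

reject H₀: yes

Margins: r₁=14, r₂=8, c₁=12, c₂=10, n=22
p_obs = C(14,10)·C(8,2)/C(22,12); sum pmf over tables with pmf ≤ p_obs
p-value (two-sided) = 0.07430
At α=0.1: p < α → reject H₀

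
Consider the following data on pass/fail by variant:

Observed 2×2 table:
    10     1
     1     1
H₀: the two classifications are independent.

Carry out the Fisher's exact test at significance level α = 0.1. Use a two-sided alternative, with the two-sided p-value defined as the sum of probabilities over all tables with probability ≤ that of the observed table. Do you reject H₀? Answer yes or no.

Margins: r₁=11, r₂=2, c₁=11, c₂=2, n=13
p_obs = C(11,10)·C(2,1)/C(13,11); sum pmf over tables with pmf ≤ p_obs
p-value (two-sided) = 0.29487
At α=0.1: p ≥ α → fail to reject H₀

reject H₀: no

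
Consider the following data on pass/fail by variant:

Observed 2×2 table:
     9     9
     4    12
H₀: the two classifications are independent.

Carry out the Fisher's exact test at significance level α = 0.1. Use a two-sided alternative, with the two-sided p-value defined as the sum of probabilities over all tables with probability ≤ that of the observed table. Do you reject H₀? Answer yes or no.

Margins: r₁=18, r₂=16, c₁=13, c₂=21, n=34
p_obs = C(18,9)·C(16,4)/C(34,13); sum pmf over tables with pmf ≤ p_obs
p-value (two-sided) = 0.17173
At α=0.1: p ≥ α → fail to reject H₀

reject H₀: no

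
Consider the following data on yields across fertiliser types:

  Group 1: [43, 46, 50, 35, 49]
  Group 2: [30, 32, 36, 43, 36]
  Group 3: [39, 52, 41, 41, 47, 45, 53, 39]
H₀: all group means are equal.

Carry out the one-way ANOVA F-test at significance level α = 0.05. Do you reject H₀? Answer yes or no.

Group means [44.60, 35.40, 44.62], grand mean 42.056
SSB = Σnᵢ(x̄ᵢ−x̄)² = 306.669; SSW = ΣΣ(x−x̄ᵢ)² = 464.275
MSB = 306.669/2 = 153.3347; MSW = 464.275/15 = 30.9517
F = MSB/MSW = 4.9540
df = (2, 15)
p-value (upper-tail) = 0.02229
At α=0.05: p < α → reject H₀

reject H₀: yes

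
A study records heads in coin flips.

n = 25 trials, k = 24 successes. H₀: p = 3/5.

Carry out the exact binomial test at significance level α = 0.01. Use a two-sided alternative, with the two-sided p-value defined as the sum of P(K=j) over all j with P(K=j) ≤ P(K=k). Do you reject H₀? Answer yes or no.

Exact binomial: n=25, k=24, p₀=3/5=0.6000
P(X=j) = C(n,j)·p₀^j·(1−p₀)^(n−j); p = Σ P(X=j) over j with P(X=j) ≤ P(X=24)
p-value (two-sided) = 0.00010
At α=0.01: p < α → reject H₀

reject H₀: yes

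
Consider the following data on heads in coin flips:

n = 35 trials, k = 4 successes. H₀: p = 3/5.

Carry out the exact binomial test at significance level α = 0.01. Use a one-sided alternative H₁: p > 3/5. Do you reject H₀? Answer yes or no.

Exact binomial: n=35, k=4, p₀=3/5=0.6000
P(X≥4) from Σ C(n,i)·p₀^i·(1−p₀)^(n−i)
p-value (one-sided, H₁ greater) = 1.00000
At α=0.01: p ≥ α → fail to reject H₀

reject H₀: no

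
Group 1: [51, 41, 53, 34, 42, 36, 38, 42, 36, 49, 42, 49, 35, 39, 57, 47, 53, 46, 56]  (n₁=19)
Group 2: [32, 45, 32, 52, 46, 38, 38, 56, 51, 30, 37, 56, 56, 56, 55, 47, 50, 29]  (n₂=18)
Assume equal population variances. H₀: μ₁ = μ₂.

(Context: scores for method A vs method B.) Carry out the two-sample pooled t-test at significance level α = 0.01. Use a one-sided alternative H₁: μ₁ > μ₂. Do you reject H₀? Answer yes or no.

x̄₁=44.526, s₁=7.351, n₁=19
x̄₂=44.778, s₂=9.938, n₂=18
s_p² = [18·7.351² + 17·9.938²]/35 = 75.7671
SE = √(s_p²·(1/19+1/18)) = 2.8630
t = (44.526−44.778)/2.8630 = -0.0878
df = 35
p-value (one-sided, H₁ greater) = 0.53474
At α=0.01: p ≥ α → fail to reject H₀

reject H₀: no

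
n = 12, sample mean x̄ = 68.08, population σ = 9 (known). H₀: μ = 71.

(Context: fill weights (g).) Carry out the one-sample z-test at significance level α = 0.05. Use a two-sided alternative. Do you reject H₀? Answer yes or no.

SE = σ/√n = 9/√12 = 2.5981
z = (x̄−μ₀)/SE = (68.08−71)/2.5981 = -1.1239
p-value (two-sided) = 0.26105
At α=0.05: p ≥ α → fail to reject H₀

reject H₀: no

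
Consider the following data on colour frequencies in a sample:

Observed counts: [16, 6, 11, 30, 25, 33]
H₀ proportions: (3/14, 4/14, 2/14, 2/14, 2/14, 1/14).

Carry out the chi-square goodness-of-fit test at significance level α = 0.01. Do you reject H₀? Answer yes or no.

n = 121; E_i = n·p_i = [25.93, 34.57, 17.29, 17.29, 17.29, 8.64]
χ² = (16−25.93)²/25.93 + (6−34.57)²/34.57 + (11−17.29)²/17.29 + (30−17.29)²/17.29 + (25−17.29)²/17.29 + (33−8.64)²/8.64 = 111.1377
df = 5
p-value (upper-tail) = 0.00000
At α=0.01: p < α → reject H₀

reject H₀: yes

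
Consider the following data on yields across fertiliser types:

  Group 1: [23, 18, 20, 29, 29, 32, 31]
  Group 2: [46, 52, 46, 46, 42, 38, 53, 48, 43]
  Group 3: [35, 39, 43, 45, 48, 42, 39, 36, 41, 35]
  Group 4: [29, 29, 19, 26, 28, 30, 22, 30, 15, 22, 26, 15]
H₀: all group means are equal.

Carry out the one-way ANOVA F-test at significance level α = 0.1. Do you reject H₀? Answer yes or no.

reject H₀: yes

Group means [26.00, 46.00, 40.30, 24.25], grand mean 33.947
SSB = Σnᵢ(x̄ᵢ−x̄)² = 3281.545; SSW = ΣΣ(x−x̄ᵢ)² = 876.350
MSB = 3281.545/3 = 1093.8482; MSW = 876.350/34 = 25.7750
F = MSB/MSW = 42.4383
df = (3, 34)
p-value (upper-tail) = 0.00000
At α=0.1: p < α → reject H₀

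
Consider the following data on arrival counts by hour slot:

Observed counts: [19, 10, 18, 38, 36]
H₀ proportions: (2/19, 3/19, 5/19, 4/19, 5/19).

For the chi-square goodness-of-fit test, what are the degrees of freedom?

df = k − 1 = 5 − 1 = 4

degrees of freedom = 4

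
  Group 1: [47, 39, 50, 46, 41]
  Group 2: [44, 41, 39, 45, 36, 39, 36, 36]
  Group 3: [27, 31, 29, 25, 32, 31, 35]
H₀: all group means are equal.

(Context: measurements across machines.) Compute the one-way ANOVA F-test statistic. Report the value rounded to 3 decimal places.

test statistic = 24.287

Group means [44.60, 39.50, 30.00], grand mean 37.450
SSB = Σnᵢ(x̄ᵢ−x̄)² = 677.750; SSW = ΣΣ(x−x̄ᵢ)² = 237.200
MSB = 677.750/2 = 338.8750; MSW = 237.200/17 = 13.9529
F = MSB/MSW = 24.2870
df = (2, 17)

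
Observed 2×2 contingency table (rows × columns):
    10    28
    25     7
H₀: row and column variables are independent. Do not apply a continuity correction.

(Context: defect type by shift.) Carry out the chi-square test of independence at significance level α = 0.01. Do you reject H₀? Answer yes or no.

reject H₀: yes

Row totals [38, 32], col totals [35, 35], n=70
χ² = (10−19.00)²/19.00 + (28−19.00)²/19.00 + (25−16.00)²/16.00 + (7−16.00)²/16.00 = 18.6513
df = 1
p-value (upper-tail) = 0.00002
At α=0.01: p < α → reject H₀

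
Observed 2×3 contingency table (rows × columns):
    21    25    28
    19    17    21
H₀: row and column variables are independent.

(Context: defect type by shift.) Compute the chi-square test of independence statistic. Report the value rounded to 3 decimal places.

Row totals [74, 57], col totals [40, 42, 49], n=131
χ² = (21−22.60)²/22.60 + (25−23.73)²/23.73 + (28−27.68)²/27.68 + (19−17.40)²/17.40 + (17−18.27)²/18.27 + (21−21.32)²/21.32 = 0.4249
df = 2

test statistic = 0.425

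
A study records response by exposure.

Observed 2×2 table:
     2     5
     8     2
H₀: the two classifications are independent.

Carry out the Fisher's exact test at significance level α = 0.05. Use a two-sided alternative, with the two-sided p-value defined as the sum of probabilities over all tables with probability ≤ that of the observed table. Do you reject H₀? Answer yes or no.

reject H₀: no

Margins: r₁=7, r₂=10, c₁=10, c₂=7, n=17
p_obs = C(7,2)·C(10,8)/C(17,10); sum pmf over tables with pmf ≤ p_obs
p-value (two-sided) = 0.05841
At α=0.05: p ≥ α → fail to reject H₀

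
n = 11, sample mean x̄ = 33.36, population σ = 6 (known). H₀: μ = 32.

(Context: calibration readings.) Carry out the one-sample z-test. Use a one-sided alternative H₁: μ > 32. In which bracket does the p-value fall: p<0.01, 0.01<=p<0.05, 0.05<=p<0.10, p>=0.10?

SE = σ/√n = 6/√11 = 1.8091
z = (x̄−μ₀)/SE = (33.36−32)/1.8091 = 0.7518
p-value (one-sided, H₁ greater) = 0.22610
→ bracket: p>=0.10

p-value bracket: p>=0.10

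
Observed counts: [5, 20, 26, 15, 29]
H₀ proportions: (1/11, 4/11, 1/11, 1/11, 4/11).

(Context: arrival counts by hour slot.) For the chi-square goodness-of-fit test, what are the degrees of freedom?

degrees of freedom = 4

df = k − 1 = 5 − 1 = 4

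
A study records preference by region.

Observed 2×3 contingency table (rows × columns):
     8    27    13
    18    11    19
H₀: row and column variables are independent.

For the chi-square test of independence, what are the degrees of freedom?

df = (r−1)(c−1) = (2−1)·(3−1) = 2

degrees of freedom = 2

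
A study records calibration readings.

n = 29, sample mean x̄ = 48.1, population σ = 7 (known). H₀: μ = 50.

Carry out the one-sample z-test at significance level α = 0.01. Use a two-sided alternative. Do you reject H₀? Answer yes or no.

SE = σ/√n = 7/√29 = 1.2999
z = (x̄−μ₀)/SE = (48.1−50)/1.2999 = -1.4617
p-value (two-sided) = 0.14383
At α=0.01: p ≥ α → fail to reject H₀

reject H₀: no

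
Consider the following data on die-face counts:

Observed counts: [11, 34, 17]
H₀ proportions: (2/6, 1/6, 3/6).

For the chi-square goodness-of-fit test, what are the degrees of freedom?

df = k − 1 = 3 − 1 = 2

degrees of freedom = 2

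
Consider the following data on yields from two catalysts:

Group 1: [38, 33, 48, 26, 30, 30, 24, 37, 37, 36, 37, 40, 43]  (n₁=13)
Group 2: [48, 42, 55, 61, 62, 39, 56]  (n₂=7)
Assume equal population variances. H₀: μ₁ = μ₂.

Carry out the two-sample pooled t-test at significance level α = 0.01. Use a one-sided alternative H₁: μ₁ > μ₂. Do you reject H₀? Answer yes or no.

x̄₁=35.308, s₁=6.676, n₁=13
x̄₂=51.857, s₂=9.045, n₂=7
s_p² = [12·6.676² + 6·9.045²]/18 = 56.9792
SE = √(s_p²·(1/13+1/7)) = 3.5388
t = (35.308−51.857)/3.5388 = -4.6766
df = 18
p-value (one-sided, H₁ greater) = 0.99991
At α=0.01: p ≥ α → fail to reject H₀

reject H₀: no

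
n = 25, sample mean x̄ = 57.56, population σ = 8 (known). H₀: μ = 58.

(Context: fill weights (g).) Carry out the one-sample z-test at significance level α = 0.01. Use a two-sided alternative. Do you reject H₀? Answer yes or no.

reject H₀: no

SE = σ/√n = 8/√25 = 1.6000
z = (x̄−μ₀)/SE = (57.56−58)/1.6000 = -0.2750
p-value (two-sided) = 0.78332
At α=0.01: p ≥ α → fail to reject H₀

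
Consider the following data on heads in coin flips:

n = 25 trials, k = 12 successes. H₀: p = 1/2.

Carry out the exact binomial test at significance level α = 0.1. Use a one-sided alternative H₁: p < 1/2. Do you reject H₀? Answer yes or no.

Exact binomial: n=25, k=12, p₀=1/2=0.5000
P(X≤12) from Σ C(n,i)·p₀^i·(1−p₀)^(n−i)
p-value (one-sided, H₁ less) = 0.50000
At α=0.1: p ≥ α → fail to reject H₀

reject H₀: no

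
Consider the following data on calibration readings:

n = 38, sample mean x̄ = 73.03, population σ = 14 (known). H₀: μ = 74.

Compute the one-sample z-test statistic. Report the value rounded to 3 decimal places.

SE = σ/√n = 14/√38 = 2.2711
z = (x̄−μ₀)/SE = (73.03−74)/2.2711 = -0.4271

test statistic = -0.427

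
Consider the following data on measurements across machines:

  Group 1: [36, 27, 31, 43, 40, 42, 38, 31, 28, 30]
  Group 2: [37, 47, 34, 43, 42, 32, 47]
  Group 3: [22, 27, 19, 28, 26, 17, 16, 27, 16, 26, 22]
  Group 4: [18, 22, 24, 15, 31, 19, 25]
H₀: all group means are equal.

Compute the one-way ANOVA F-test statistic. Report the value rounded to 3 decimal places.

Group means [34.60, 40.29, 22.36, 22.00], grand mean 29.371
SSB = Σnᵢ(x̄ᵢ−x̄)² = 2027.797; SSW = ΣΣ(x−x̄ᵢ)² = 926.374
MSB = 2027.797/3 = 675.9325; MSW = 926.374/31 = 29.8830
F = MSB/MSW = 22.6193
df = (3, 31)

test statistic = 22.619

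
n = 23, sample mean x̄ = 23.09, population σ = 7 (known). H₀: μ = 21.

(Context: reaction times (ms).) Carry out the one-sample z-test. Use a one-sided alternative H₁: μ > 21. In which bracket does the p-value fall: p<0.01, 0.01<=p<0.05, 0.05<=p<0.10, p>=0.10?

p-value bracket: 0.05<=p<0.10

SE = σ/√n = 7/√23 = 1.4596
z = (x̄−μ₀)/SE = (23.09−21)/1.4596 = 1.4319
p-value (one-sided, H₁ greater) = 0.07609
→ bracket: 0.05<=p<0.10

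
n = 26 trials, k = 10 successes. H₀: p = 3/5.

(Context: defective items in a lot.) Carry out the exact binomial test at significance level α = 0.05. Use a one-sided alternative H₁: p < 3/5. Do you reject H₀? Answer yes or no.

Exact binomial: n=26, k=10, p₀=3/5=0.6000
P(X≤10) from Σ C(n,i)·p₀^i·(1−p₀)^(n−i)
p-value (one-sided, H₁ less) = 0.02166
At α=0.05: p < α → reject H₀

reject H₀: yes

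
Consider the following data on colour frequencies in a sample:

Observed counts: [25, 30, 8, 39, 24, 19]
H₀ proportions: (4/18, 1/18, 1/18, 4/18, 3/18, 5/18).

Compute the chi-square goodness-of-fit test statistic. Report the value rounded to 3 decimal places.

test statistic = 74.066

n = 145; E_i = n·p_i = [32.22, 8.06, 8.06, 32.22, 24.17, 40.28]
χ² = (25−32.22)²/32.22 + (30−8.06)²/8.06 + (8−8.06)²/8.06 + (39−32.22)²/32.22 + (24−24.17)²/24.17 + (19−40.28)²/40.28 = 74.0662
df = 5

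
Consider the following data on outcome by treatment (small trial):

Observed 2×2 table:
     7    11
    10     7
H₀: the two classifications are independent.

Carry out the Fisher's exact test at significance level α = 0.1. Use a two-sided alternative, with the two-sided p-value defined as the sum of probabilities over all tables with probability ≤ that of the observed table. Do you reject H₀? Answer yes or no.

reject H₀: no

Margins: r₁=18, r₂=17, c₁=17, c₂=18, n=35
p_obs = C(18,7)·C(17,10)/C(35,17); sum pmf over tables with pmf ≤ p_obs
p-value (two-sided) = 0.31754
At α=0.1: p ≥ α → fail to reject H₀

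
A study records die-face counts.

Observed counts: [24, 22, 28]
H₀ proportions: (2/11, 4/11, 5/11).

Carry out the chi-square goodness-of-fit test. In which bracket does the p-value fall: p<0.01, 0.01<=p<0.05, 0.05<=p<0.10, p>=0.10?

n = 74; E_i = n·p_i = [13.45, 26.91, 33.64]
χ² = (24−13.45)²/13.45 + (22−26.91)²/26.91 + (28−33.64)²/33.64 = 10.1054
df = 2
p-value (upper-tail) = 0.00639
→ bracket: p<0.01

p-value bracket: p<0.01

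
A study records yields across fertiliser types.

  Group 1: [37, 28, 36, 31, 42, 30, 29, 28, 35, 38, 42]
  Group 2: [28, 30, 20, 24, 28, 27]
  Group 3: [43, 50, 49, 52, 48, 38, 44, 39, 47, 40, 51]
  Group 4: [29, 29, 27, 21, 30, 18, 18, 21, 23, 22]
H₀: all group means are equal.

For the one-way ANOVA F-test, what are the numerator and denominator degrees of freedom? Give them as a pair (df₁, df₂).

k = 4 groups, N = 38 total
df = (k−1, N−k) = (4−1, 38−4) = (3, 34)

degrees of freedom = [3, 34]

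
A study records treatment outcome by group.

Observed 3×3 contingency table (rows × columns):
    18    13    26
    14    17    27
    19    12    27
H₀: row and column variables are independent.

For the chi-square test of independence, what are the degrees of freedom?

df = (r−1)(c−1) = (3−1)·(3−1) = 4

degrees of freedom = 4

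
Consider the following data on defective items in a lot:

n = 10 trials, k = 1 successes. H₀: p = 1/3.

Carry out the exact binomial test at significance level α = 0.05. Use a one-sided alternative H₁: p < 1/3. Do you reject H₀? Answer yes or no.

reject H₀: no

Exact binomial: n=10, k=1, p₀=1/3=0.3333
P(X≤1) from Σ C(n,i)·p₀^i·(1−p₀)^(n−i)
p-value (one-sided, H₁ less) = 0.10405
At α=0.05: p ≥ α → fail to reject H₀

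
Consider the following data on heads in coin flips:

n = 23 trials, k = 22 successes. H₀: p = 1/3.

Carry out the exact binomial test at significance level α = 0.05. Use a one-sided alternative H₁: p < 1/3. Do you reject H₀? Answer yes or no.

reject H₀: no

Exact binomial: n=23, k=22, p₀=1/3=0.3333
P(X≤22) from Σ C(n,i)·p₀^i·(1−p₀)^(n−i)
p-value (one-sided, H₁ less) = 1.00000
At α=0.05: p ≥ α → fail to reject H₀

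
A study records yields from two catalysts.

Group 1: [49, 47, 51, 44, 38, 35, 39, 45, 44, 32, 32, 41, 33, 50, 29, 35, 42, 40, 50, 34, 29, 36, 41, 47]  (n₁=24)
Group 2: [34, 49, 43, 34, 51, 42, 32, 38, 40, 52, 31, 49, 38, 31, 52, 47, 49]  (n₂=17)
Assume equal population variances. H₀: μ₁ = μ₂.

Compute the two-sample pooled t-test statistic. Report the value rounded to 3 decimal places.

test statistic = -0.765

x̄₁=40.125, s₁=6.880, n₁=24
x̄₂=41.882, s₂=7.745, n₂=17
s_p² = [23·6.880² + 16·7.745²]/39 = 52.5228
SE = √(s_p²·(1/24+1/17)) = 2.2974
t = (40.125−41.882)/2.2974 = -0.7649
df = 39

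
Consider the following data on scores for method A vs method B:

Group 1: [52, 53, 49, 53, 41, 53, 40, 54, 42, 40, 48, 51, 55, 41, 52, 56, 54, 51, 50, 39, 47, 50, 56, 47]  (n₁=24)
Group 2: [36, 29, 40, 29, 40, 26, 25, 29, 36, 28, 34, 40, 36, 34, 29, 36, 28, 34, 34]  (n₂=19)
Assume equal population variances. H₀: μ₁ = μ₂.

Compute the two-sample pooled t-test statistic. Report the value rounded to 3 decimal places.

test statistic = 10.044

x̄₁=48.917, s₁=5.548, n₁=24
x̄₂=32.789, s₂=4.791, n₂=19
s_p² = [23·5.548² + 18·4.791²]/41 = 27.3412
SE = √(s_p²·(1/24+1/19)) = 1.6057
t = (48.917−32.789)/1.6057 = 10.0438
df = 41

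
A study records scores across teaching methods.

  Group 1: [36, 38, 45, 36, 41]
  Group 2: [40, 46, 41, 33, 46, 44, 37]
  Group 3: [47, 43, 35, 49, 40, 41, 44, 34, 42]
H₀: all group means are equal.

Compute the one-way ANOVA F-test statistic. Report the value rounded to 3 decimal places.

test statistic = 0.451

Group means [39.20, 41.00, 41.67], grand mean 40.857
SSB = Σnᵢ(x̄ᵢ−x̄)² = 19.771; SSW = ΣΣ(x−x̄ᵢ)² = 394.800
MSB = 19.771/2 = 9.8857; MSW = 394.800/18 = 21.9333
F = MSB/MSW = 0.4507
df = (2, 18)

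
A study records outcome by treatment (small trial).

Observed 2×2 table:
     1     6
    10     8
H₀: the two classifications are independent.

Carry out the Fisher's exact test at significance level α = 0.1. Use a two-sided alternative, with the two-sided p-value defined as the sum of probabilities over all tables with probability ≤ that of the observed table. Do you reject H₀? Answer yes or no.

Margins: r₁=7, r₂=18, c₁=11, c₂=14, n=25
p_obs = C(7,1)·C(18,10)/C(25,11); sum pmf over tables with pmf ≤ p_obs
p-value (two-sided) = 0.09000
At α=0.1: p < α → reject H₀

reject H₀: yes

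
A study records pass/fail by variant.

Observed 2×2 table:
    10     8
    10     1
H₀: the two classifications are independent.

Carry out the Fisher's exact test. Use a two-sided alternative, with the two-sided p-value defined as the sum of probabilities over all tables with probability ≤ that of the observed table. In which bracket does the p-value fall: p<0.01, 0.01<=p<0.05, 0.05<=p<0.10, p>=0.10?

Margins: r₁=18, r₂=11, c₁=20, c₂=9, n=29
p_obs = C(18,10)·C(11,10)/C(29,20); sum pmf over tables with pmf ≤ p_obs
p-value (two-sided) = 0.09590
→ bracket: 0.05<=p<0.10

p-value bracket: 0.05<=p<0.10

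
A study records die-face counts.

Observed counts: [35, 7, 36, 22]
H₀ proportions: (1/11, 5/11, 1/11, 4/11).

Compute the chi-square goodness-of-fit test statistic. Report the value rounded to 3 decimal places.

test statistic = 191.698

n = 100; E_i = n·p_i = [9.09, 45.45, 9.09, 36.36]
χ² = (35−9.09)²/9.09 + (7−45.45)²/45.45 + (36−9.09)²/9.09 + (22−36.36)²/36.36 = 191.6980
df = 3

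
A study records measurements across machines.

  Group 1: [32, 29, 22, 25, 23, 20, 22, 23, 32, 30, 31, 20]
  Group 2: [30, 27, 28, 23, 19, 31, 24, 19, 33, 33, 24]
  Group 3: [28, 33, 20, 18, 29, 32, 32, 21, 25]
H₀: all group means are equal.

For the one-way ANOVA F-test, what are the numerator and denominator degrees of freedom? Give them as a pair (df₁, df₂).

k = 3 groups, N = 32 total
df = (k−1, N−k) = (3−1, 32−3) = (2, 29)

degrees of freedom = [2, 29]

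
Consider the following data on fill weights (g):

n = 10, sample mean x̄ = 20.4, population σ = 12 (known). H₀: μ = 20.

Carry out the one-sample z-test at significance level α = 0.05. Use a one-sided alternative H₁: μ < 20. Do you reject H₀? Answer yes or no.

reject H₀: no

SE = σ/√n = 12/√10 = 3.7947
z = (x̄−μ₀)/SE = (20.4−20)/3.7947 = 0.1054
p-value (one-sided, H₁ less) = 0.54197
At α=0.05: p ≥ α → fail to reject H₀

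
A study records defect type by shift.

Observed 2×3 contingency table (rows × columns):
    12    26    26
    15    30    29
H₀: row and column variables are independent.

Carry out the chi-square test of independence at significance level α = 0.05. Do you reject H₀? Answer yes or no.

Row totals [64, 74], col totals [27, 56, 55], n=138
χ² = (12−12.52)²/12.52 + (26−25.97)²/25.97 + (26−25.51)²/25.51 + (15−14.48)²/14.48 + (30−30.03)²/30.03 + (29−29.49)²/29.49 = 0.0584
df = 2
p-value (upper-tail) = 0.97125
At α=0.05: p ≥ α → fail to reject H₀

reject H₀: no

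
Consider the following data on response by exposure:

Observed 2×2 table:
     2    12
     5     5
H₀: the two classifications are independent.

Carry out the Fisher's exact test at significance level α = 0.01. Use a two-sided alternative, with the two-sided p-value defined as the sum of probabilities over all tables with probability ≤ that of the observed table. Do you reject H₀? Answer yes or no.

Margins: r₁=14, r₂=10, c₁=7, c₂=17, n=24
p_obs = C(14,2)·C(10,5)/C(24,7); sum pmf over tables with pmf ≤ p_obs
p-value (two-sided) = 0.08501
At α=0.01: p ≥ α → fail to reject H₀

reject H₀: no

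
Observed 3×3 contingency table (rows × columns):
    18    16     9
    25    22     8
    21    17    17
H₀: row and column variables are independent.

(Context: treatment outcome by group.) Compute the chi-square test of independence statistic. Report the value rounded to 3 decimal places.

Row totals [43, 55, 55], col totals [64, 55, 34], n=153
χ² = (18−17.99)²/17.99 + (16−15.46)²/15.46 + (9−9.56)²/9.56 + (25−23.01)²/23.01 + (22−19.77)²/19.77 + (8−12.22)²/12.22 + (21−23.01)²/23.01 + (17−19.77)²/19.77 + (17−12.22)²/12.22 = 4.3650
df = 4

test statistic = 4.365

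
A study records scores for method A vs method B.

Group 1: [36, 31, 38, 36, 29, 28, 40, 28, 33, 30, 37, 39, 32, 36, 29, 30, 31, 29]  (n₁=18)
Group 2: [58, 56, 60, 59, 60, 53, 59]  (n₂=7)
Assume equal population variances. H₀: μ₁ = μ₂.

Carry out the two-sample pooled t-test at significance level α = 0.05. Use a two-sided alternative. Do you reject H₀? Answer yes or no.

x̄₁=32.889, s₁=4.042, n₁=18
x̄₂=57.857, s₂=2.545, n₂=7
s_p² = [17·4.042² + 6·2.545²]/23 = 13.7667
SE = √(s_p²·(1/18+1/7)) = 1.6527
t = (32.889−57.857)/1.6527 = -15.1073
df = 23
p-value (two-sided) = 0.00000
At α=0.05: p < α → reject H₀

reject H₀: yes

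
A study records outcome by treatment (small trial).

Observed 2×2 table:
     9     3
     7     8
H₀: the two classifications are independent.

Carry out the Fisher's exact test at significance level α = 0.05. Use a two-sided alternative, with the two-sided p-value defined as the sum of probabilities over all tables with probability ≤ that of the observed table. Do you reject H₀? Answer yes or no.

reject H₀: no

Margins: r₁=12, r₂=15, c₁=16, c₂=11, n=27
p_obs = C(12,9)·C(15,7)/C(27,16); sum pmf over tables with pmf ≤ p_obs
p-value (two-sided) = 0.23883
At α=0.05: p ≥ α → fail to reject H₀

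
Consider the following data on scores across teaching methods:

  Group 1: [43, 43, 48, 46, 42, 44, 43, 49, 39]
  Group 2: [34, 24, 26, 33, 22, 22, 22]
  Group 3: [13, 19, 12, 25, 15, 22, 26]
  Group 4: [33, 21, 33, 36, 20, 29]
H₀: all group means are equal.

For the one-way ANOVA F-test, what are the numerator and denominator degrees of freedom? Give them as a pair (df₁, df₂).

degrees of freedom = [3, 25]

k = 4 groups, N = 29 total
df = (k−1, N−k) = (4−1, 29−4) = (3, 25)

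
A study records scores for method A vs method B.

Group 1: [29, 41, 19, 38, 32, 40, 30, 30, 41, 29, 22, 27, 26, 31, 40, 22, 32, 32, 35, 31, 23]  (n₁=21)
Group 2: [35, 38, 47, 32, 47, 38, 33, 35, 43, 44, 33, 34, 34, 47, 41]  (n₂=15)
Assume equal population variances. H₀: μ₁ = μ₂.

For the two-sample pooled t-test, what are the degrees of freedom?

df = n₁ + n₂ − 2 = 21 + 15 − 2 = 34

degrees of freedom = 34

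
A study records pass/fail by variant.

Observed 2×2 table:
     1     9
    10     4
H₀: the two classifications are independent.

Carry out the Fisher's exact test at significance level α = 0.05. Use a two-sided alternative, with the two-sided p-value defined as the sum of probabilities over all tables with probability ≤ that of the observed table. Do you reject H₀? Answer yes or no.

reject H₀: yes

Margins: r₁=10, r₂=14, c₁=11, c₂=13, n=24
p_obs = C(10,1)·C(14,10)/C(24,11); sum pmf over tables with pmf ≤ p_obs
p-value (two-sided) = 0.00453
At α=0.05: p < α → reject H₀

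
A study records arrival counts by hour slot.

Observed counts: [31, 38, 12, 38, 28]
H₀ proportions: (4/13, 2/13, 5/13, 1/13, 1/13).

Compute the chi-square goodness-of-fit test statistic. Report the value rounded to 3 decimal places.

n = 147; E_i = n·p_i = [45.23, 22.62, 56.54, 11.31, 11.31]
χ² = (31−45.23)²/45.23 + (38−22.62)²/22.62 + (12−56.54)²/56.54 + (38−11.31)²/11.31 + (28−11.31)²/11.31 = 137.6779
df = 4

test statistic = 137.678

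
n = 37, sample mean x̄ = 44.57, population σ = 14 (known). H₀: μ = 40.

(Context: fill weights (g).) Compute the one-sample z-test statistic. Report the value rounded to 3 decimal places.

SE = σ/√n = 14/√37 = 2.3016
z = (x̄−μ₀)/SE = (44.57−40)/2.3016 = 1.9856

test statistic = 1.986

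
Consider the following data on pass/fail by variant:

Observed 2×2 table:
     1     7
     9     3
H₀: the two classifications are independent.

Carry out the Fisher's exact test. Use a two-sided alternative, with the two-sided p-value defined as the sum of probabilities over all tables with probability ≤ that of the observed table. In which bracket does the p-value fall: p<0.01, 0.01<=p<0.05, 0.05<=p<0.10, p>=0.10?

p-value bracket: 0.01<=p<0.05

Margins: r₁=8, r₂=12, c₁=10, c₂=10, n=20
p_obs = C(8,1)·C(12,9)/C(20,10); sum pmf over tables with pmf ≤ p_obs
p-value (two-sided) = 0.01977
→ bracket: 0.01<=p<0.05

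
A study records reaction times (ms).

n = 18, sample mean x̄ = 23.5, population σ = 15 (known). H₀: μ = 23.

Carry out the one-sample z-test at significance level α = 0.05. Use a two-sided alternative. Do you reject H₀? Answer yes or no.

reject H₀: no

SE = σ/√n = 15/√18 = 3.5355
z = (x̄−μ₀)/SE = (23.5−23)/3.5355 = 0.1414
p-value (two-sided) = 0.88754
At α=0.05: p ≥ α → fail to reject H₀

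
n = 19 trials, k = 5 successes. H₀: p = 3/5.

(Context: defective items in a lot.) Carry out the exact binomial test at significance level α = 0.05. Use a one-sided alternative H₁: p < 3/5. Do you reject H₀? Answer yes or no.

Exact binomial: n=19, k=5, p₀=3/5=0.6000
P(X≤5) from Σ C(n,i)·p₀^i·(1−p₀)^(n−i)
p-value (one-sided, H₁ less) = 0.00307
At α=0.05: p < α → reject H₀

reject H₀: yes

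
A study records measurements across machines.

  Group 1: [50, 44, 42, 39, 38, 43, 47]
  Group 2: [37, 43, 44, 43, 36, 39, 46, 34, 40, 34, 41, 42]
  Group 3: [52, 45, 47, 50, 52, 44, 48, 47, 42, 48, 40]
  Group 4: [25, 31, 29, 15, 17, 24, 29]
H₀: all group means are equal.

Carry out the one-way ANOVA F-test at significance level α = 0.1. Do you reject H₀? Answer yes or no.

reject H₀: yes

Group means [43.29, 39.92, 46.82, 24.29], grand mean 39.649
SSB = Σnᵢ(x̄ᵢ−x̄)² = 2311.022; SSW = ΣΣ(x−x̄ᵢ)² = 657.410
MSB = 2311.022/3 = 770.3408; MSW = 657.410/33 = 19.9215
F = MSB/MSW = 38.6688
df = (3, 33)
p-value (upper-tail) = 0.00000
At α=0.1: p < α → reject H₀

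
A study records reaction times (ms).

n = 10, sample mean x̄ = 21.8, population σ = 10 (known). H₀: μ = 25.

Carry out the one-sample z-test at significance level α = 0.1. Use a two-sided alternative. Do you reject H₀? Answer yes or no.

reject H₀: no

SE = σ/√n = 10/√10 = 3.1623
z = (x̄−μ₀)/SE = (21.8−25)/3.1623 = -1.0119
p-value (two-sided) = 0.31157
At α=0.1: p ≥ α → fail to reject H₀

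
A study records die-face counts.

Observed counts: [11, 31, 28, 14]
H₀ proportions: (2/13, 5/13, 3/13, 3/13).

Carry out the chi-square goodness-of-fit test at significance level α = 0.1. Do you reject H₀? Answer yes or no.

n = 84; E_i = n·p_i = [12.92, 32.31, 19.38, 19.38]
χ² = (11−12.92)²/12.92 + (31−32.31)²/32.31 + (28−19.38)²/19.38 + (14−19.38)²/19.38 = 5.6639
df = 3
p-value (upper-tail) = 0.12916
At α=0.1: p ≥ α → fail to reject H₀

reject H₀: no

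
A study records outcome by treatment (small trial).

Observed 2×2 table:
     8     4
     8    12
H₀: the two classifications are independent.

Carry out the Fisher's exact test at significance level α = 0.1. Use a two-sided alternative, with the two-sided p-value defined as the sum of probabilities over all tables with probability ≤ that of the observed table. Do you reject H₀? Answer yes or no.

reject H₀: no

Margins: r₁=12, r₂=20, c₁=16, c₂=16, n=32
p_obs = C(12,8)·C(20,8)/C(32,16); sum pmf over tables with pmf ≤ p_obs
p-value (two-sided) = 0.27337
At α=0.1: p ≥ α → fail to reject H₀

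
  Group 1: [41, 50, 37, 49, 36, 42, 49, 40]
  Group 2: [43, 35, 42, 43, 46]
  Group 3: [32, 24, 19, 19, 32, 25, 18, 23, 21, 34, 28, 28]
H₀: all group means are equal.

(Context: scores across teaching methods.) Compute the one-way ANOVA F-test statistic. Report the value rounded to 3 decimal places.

test statistic = 32.901

Group means [43.00, 41.80, 25.25], grand mean 34.240
SSB = Σnᵢ(x̄ᵢ−x̄)² = 1869.510; SSW = ΣΣ(x−x̄ᵢ)² = 625.050
MSB = 1869.510/2 = 934.7550; MSW = 625.050/22 = 28.4114
F = MSB/MSW = 32.9007
df = (2, 22)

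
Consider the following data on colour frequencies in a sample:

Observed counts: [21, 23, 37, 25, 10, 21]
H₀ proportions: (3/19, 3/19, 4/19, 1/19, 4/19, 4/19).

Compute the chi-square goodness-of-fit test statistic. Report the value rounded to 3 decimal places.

test statistic = 60.743

n = 137; E_i = n·p_i = [21.63, 21.63, 28.84, 7.21, 28.84, 28.84]
χ² = (21−21.63)²/21.63 + (23−21.63)²/21.63 + (37−28.84)²/28.84 + (25−7.21)²/7.21 + (10−28.84)²/28.84 + (21−28.84)²/28.84 = 60.7433
df = 5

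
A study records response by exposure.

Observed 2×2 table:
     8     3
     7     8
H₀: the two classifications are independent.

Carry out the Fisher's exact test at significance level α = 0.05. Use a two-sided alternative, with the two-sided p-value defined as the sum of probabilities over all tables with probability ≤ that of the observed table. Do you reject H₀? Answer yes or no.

reject H₀: no

Margins: r₁=11, r₂=15, c₁=15, c₂=11, n=26
p_obs = C(11,8)·C(15,7)/C(26,15); sum pmf over tables with pmf ≤ p_obs
p-value (two-sided) = 0.24629
At α=0.05: p ≥ α → fail to reject H₀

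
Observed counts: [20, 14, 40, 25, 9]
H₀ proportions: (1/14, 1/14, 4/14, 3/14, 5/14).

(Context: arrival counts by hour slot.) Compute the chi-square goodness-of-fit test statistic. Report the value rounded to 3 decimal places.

test statistic = 50.217

n = 108; E_i = n·p_i = [7.71, 7.71, 30.86, 23.14, 38.57]
χ² = (20−7.71)²/7.71 + (14−7.71)²/7.71 + (40−30.86)²/30.86 + (25−23.14)²/23.14 + (9−38.57)²/38.57 = 50.2173
df = 4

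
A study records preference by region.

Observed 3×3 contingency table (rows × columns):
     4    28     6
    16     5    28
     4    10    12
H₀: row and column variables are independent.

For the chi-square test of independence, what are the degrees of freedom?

df = (r−1)(c−1) = (3−1)·(3−1) = 4

degrees of freedom = 4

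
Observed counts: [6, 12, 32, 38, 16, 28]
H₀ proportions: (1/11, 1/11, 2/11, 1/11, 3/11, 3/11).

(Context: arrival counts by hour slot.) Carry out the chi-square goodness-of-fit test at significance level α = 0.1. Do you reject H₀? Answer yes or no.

reject H₀: yes

n = 132; E_i = n·p_i = [12.00, 12.00, 24.00, 12.00, 36.00, 36.00]
χ² = (6−12.00)²/12.00 + (12−12.00)²/12.00 + (32−24.00)²/24.00 + (38−12.00)²/12.00 + (16−36.00)²/36.00 + (28−36.00)²/36.00 = 74.8889
df = 5
p-value (upper-tail) = 0.00000
At α=0.1: p < α → reject H₀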